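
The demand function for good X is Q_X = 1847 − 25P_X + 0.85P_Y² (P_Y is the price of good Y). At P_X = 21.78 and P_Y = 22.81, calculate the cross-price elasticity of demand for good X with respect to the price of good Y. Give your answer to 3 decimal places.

At P_X = 21.78 and P_Y = 22.81: Q_X = 1744.752.
∂Q_X/∂P_Y = 1.7P_Y = 1.7(22.81) = 38.7770.
ε = (∂Q_X/∂P_Y)(P_Y/Q_X) = 38.7770 × (22.81/1744.752) ≈ 0.507.

0.507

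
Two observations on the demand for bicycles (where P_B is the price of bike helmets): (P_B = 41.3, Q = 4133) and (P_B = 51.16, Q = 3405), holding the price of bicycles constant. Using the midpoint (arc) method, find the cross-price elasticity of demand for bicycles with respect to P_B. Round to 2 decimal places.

-0.91

ΔQ_A = 3405 − 4133 = -728; ΔP_B = 51.16 − 41.3 = 9.86.
Midpoints: Q̄_A = 3769.0, P̄_B = 46.23.
ε = (ΔQ_A/Q̄_A)/(ΔP_B/P̄_B) = (-728/3769.0)/(9.86/46.23) ≈ -0.91.
ε < 0: bicycles and bike helmets are complements.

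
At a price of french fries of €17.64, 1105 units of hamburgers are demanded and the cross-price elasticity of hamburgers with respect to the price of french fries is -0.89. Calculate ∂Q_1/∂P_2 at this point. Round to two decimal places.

-55.75

ε = (∂Q_1/∂P_2)·(P_2/Q_1) ⇒ ∂Q_1/∂P_2 = ε·Q_1/P_2 = -0.89 × 1105/17.64 ≈ -55.75.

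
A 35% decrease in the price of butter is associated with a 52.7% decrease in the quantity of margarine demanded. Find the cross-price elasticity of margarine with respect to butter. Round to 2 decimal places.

1.51

ε = (%ΔQ of margarine) / (%ΔP of butter) = (-52.7%) / (-35%) ≈ 1.51.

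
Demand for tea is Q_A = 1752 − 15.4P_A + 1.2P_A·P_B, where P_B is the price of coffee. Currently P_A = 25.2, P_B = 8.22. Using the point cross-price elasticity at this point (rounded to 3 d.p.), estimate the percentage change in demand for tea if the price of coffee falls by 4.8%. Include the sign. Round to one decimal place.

At P_A = 25.2, P_B = 8.22: Q_A = 1612.493.
∂Q_A/∂P_B = 1.2P_A = 30.2400.
ε = (∂Q_A/∂P_B)(P_B/Q_A) = 30.2400 × 8.22/1612.493 ≈ 0.154.
%ΔQ_A ≈ ε × %ΔP_B = 0.154 × (-4.8%) = -0.7%.

-0.7%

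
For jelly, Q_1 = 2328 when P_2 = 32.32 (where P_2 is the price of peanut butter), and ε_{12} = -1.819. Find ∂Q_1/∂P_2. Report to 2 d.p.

ε = (∂Q_1/∂P_2)·(P_2/Q_1) ⇒ ∂Q_1/∂P_2 = ε·Q_1/P_2 = -1.819 × 2328/32.32 ≈ -131.02.

-131.02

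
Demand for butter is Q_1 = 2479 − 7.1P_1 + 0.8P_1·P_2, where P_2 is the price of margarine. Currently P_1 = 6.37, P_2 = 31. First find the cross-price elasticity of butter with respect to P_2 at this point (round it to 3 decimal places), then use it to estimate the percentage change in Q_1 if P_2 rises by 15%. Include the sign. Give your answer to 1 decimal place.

0.9%

At P_1 = 6.37, P_2 = 31: Q_1 = 2591.749.
∂Q_1/∂P_2 = 0.8P_1 = 5.0960.
ε = (∂Q_1/∂P_2)(P_2/Q_1) = 5.0960 × 31/2591.749 ≈ 0.061.
%ΔQ_1 ≈ ε × %ΔP_2 = 0.061 × (15%) = 0.9%.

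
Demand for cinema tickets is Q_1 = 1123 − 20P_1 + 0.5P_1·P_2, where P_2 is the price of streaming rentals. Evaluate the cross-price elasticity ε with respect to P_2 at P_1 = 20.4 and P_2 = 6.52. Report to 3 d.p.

At P_1 = 20.4 and P_2 = 6.52: Q_1 = 781.504.
∂Q_1/∂P_2 = 0.5P_1 = 0.5(20.4) = 10.2000.
ε = (∂Q_1/∂P_2)(P_2/Q_1) = 10.2000 × (6.52/781.504) ≈ 0.085.

0.085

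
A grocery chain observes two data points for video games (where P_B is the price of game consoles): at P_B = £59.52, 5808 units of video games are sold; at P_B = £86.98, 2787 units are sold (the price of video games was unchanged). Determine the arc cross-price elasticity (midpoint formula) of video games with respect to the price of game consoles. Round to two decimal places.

ΔQ_A = 2787 − 5808 = -3021; ΔP_B = 86.98 − 59.52 = 27.46.
Midpoints: Q̄_A = 4297.5, P̄_B = 73.25.
ε = (ΔQ_A/Q̄_A)/(ΔP_B/P̄_B) = (-3021/4297.5)/(27.46/73.25) ≈ -1.88.

-1.88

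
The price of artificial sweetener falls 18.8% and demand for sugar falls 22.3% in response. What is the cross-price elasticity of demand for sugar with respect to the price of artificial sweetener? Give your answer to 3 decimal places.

ε = (%ΔQ of sugar) / (%ΔP of artificial sweetener) = (-22.3%) / (-18.8%) ≈ 1.186.

1.186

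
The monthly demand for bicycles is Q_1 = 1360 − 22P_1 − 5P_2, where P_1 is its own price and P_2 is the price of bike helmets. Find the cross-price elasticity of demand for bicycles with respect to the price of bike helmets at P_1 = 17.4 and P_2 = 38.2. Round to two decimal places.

At P_1 = 17.4 and P_2 = 38.2: Q_1 = 786.2.
∂Q_1/∂P_2 = -5.
ε = (∂Q_1/∂P_2)(P_2/Q_1) = -5 × (38.2/786.2) ≈ -0.24.
Since ε < 0, bicycles and bike helmets are complements.

-0.24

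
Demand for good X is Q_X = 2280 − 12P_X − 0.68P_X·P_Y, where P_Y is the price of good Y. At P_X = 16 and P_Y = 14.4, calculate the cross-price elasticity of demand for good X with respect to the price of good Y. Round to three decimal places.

At P_X = 16 and P_Y = 14.4: Q_X = 1931.328.
∂Q_X/∂P_Y = -0.68P_X = -0.68(16) = -10.8800.
ε = (∂Q_X/∂P_Y)(P_Y/Q_X) = -10.8800 × (14.4/1931.328) ≈ -0.081.

-0.081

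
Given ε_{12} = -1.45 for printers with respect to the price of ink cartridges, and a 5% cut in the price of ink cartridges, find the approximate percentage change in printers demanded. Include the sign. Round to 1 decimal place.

7.3%

%ΔQ ≈ ε × %ΔP of ink cartridges = -1.45 × (-5%) = 7.3%.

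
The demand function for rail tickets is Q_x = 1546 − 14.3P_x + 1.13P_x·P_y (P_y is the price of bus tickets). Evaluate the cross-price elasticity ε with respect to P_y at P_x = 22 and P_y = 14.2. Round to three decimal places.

0.223

At P_x = 22 and P_y = 14.2: Q_x = 1584.412.
∂Q_x/∂P_y = 1.13P_x = 1.13(22) = 24.8600.
ε = (∂Q_x/∂P_y)(P_y/Q_x) = 24.8600 × (14.2/1584.412) ≈ 0.223.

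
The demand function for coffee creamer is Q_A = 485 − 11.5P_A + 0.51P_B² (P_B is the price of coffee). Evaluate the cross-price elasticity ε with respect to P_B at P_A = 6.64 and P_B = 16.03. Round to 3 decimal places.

At P_A = 6.64 and P_B = 16.03: Q_A = 539.690.
∂Q_A/∂P_B = 1.02P_B = 1.02(16.03) = 16.3506.
ε = (∂Q_A/∂P_B)(P_B/Q_A) = 16.3506 × (16.03/539.690) ≈ 0.486.
ε > 0: substitutes.

0.486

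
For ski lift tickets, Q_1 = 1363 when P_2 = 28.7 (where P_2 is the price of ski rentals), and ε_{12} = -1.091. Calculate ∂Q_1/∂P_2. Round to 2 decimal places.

-51.81

ε = (∂Q_1/∂P_2)·(P_2/Q_1) ⇒ ∂Q_1/∂P_2 = ε·Q_1/P_2 = -1.091 × 1363/28.7 ≈ -51.81.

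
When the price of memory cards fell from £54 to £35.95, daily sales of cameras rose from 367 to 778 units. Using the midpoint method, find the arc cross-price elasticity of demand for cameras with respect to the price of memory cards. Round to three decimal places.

ΔQ_A = 778 − 367 = 411; ΔP_B = 35.95 − 54 = -18.05.
Midpoints: Q̄_A = 572.5, P̄_B = 44.98.
ε = (ΔQ_A/Q̄_A)/(ΔP_B/P̄_B) = (411/572.5)/(-18.05/44.98) ≈ -1.789.
ε < 0: cameras and memory cards are complements.

-1.789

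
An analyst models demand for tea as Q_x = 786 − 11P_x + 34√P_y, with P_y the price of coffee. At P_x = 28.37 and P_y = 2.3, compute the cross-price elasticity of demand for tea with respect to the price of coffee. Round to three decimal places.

At P_x = 28.37 and P_y = 2.3: Q_x = 525.494.
∂Q_x/∂P_y = 34/(2√P_y) = 34/(2√2.3) = 11.2095.
ε = (∂Q_x/∂P_y)(P_y/Q_x) = 11.2095 × (2.3/525.494) ≈ 0.049.

0.049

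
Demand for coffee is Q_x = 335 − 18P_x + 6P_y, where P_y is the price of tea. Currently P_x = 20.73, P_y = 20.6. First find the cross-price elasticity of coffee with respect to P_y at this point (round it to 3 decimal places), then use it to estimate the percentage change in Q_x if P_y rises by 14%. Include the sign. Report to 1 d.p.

At P_x = 20.73, P_y = 20.6: Q_x = 85.46.
∂Q_x/∂P_y = 6.
ε = (∂Q_x/∂P_y)(P_y/Q_x) = 6.0000 × 20.6/85.46 ≈ 1.446.
%ΔQ_x ≈ ε × %ΔP_y = 1.446 × (14%) = 20.2%.

20.2%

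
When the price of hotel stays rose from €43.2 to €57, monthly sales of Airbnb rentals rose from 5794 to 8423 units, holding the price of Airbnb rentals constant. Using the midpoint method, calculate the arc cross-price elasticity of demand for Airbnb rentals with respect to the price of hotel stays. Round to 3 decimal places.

1.343

ΔQ_A = 8423 − 5794 = 2629; ΔP_B = 57 − 43.2 = 13.8.
Midpoints: Q̄_A = 7108.5, P̄_B = 50.10.
ε = (ΔQ_A/Q̄_A)/(ΔP_B/P̄_B) = (2629/7108.5)/(13.8/50.10) ≈ 1.343.
ε > 0: Airbnb rentals and hotel stays are substitutes.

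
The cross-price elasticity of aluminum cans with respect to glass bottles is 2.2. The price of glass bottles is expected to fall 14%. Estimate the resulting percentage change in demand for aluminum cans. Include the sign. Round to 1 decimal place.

-30.8%

%ΔQ ≈ ε × %ΔP of glass bottles = 2.2 × (-14%) = -30.8%.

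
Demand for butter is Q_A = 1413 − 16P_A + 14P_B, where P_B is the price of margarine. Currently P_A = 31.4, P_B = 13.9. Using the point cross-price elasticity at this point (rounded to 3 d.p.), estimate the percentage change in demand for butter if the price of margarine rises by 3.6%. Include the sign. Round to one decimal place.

At P_A = 31.4, P_B = 13.9: Q_A = 1105.2.
∂Q_A/∂P_B = 14.
ε = (∂Q_A/∂P_B)(P_B/Q_A) = 14.0000 × 13.9/1105.2 ≈ 0.176.
%ΔQ_A ≈ ε × %ΔP_B = 0.176 × (3.6%) = 0.6%.

0.6%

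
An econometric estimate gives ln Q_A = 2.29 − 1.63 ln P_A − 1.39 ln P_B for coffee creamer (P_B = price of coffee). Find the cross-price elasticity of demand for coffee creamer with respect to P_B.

-1.39

In a log-linear (constant-elasticity) demand function, the coefficient on ln P_B is the cross-price elasticity.
ε = -1.39. Negative, so coffee creamer and coffee are complements.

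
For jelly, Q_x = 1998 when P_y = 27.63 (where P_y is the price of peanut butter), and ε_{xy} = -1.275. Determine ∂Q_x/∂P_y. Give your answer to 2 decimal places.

ε = (∂Q_x/∂P_y)·(P_y/Q_x) ⇒ ∂Q_x/∂P_y = ε·Q_x/P_y = -1.275 × 1998/27.63 ≈ -92.20.

-92.20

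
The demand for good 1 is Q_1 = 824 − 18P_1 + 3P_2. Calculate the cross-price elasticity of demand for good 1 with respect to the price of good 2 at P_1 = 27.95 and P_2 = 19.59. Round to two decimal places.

At P_1 = 27.95 and P_2 = 19.59: Q_1 = 379.67.
∂Q_1/∂P_2 = 3.
ε = (∂Q_1/∂P_2)(P_2/Q_1) = 3 × (19.59/379.67) ≈ 0.15.
Since ε > 0, good 1 and good 2 are substitutes.

0.15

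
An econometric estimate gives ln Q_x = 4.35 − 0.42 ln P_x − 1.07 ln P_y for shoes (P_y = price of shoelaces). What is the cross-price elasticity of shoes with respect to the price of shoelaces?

-1.07

In a log-linear (constant-elasticity) demand function, the coefficient on ln P_y is the cross-price elasticity.
ε = -1.07. Negative, so shoes and shoelaces are complements.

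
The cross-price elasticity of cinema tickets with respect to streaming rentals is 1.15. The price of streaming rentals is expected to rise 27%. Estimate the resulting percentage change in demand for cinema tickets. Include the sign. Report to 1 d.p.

%ΔQ ≈ ε × %ΔP of streaming rentals = 1.15 × (27%) = 31.1%.

31.1%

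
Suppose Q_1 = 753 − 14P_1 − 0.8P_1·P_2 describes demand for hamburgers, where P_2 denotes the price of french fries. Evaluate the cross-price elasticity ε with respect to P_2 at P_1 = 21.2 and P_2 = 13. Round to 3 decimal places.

At P_1 = 21.2 and P_2 = 13: Q_1 = 235.72.
∂Q_1/∂P_2 = -0.8P_1 = -0.8(21.2) = -16.9600.
ε = (∂Q_1/∂P_2)(P_2/Q_1) = -16.9600 × (13/235.72) ≈ -0.935.

-0.935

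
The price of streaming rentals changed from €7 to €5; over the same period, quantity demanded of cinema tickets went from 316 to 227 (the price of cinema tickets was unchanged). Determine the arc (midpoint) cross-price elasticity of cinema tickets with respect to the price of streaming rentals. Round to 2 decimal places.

0.98

ΔQ_A = 227 − 316 = -89; ΔP_B = 5 − 7 = -2.
Midpoints: Q̄_A = 271.5, P̄_B = 6.00.
ε = (ΔQ_A/Q̄_A)/(ΔP_B/P̄_B) = (-89/271.5)/(-2/6.00) ≈ 0.98.
ε > 0: cinema tickets and streaming rentals are substitutes.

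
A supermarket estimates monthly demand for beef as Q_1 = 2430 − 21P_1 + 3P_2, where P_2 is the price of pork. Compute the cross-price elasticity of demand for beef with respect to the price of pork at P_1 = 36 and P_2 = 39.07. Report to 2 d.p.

0.07

At P_1 = 36 and P_2 = 39.07: Q_1 = 1791.21.
∂Q_1/∂P_2 = 3.
ε = (∂Q_1/∂P_2)(P_2/Q_1) = 3 × (39.07/1791.21) ≈ 0.07.
Since ε > 0, beef and pork are substitutes.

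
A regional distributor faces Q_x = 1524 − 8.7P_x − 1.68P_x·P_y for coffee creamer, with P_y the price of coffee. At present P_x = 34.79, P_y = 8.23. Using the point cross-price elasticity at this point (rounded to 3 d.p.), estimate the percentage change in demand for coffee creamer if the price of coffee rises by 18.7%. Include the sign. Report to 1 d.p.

-12.2%

At P_x = 34.79, P_y = 8.23: Q_x = 740.307.
∂Q_x/∂P_y = -1.68P_x = -58.4472.
ε = (∂Q_x/∂P_y)(P_y/Q_x) = -58.4472 × 8.23/740.307 ≈ -0.650.
%ΔQ_x ≈ ε × %ΔP_y = -0.650 × (18.7%) = -12.2%.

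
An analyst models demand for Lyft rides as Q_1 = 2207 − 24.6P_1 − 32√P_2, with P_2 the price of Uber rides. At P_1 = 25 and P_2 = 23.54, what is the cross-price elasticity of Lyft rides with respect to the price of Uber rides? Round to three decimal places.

-0.054

At P_1 = 25 and P_2 = 23.54: Q_1 = 1436.742.
∂Q_1/∂P_2 = -32/(2√P_2) = -32/(2√23.54) = -3.2977.
ε = (∂Q_1/∂P_2)(P_2/Q_1) = -3.2977 × (23.54/1436.742) ≈ -0.054.
ε < 0: complements.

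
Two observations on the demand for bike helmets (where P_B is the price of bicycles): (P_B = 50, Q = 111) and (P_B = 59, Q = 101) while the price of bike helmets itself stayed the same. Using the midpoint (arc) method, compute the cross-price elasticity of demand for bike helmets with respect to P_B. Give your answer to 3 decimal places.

ΔQ_A = 101 − 111 = -10; ΔP_B = 59 − 50 = 9.
Midpoints: Q̄_A = 106.0, P̄_B = 54.50.
ε = (ΔQ_A/Q̄_A)/(ΔP_B/P̄_B) = (-10/106.0)/(9/54.50) ≈ -0.571.

-0.571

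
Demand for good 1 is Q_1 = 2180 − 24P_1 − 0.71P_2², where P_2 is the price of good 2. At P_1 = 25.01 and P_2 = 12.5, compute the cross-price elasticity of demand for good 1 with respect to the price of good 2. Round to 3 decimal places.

-0.151

At P_1 = 25.01 and P_2 = 12.5: Q_1 = 1468.822.
∂Q_1/∂P_2 = -1.42P_2 = -1.42(12.5) = -17.7500.
ε = (∂Q_1/∂P_2)(P_2/Q_1) = -17.7500 × (12.5/1468.822) ≈ -0.151.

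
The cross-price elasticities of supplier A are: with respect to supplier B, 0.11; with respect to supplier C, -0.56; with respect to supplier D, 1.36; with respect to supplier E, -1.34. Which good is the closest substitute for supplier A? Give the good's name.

Substitutes have ε > 0. Among the positive values, 1.36 (supplier D) is largest.

supplier D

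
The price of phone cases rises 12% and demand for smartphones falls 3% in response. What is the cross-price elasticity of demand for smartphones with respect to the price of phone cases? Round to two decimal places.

-0.25

ε = (%ΔQ of smartphones) / (%ΔP of phone cases) = (-3%) / (12%) ≈ -0.25.
Negative cross-price elasticity: complements.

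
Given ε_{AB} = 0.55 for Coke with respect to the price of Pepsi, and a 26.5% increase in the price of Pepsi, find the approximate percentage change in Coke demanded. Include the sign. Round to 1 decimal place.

14.6%

%ΔQ ≈ ε × %ΔP of Pepsi = 0.55 × (26.5%) = 14.6%.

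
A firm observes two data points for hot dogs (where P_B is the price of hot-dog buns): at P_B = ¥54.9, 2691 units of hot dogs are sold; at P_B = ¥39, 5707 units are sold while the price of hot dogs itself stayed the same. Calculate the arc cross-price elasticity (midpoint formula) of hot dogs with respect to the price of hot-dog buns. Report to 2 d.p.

-2.12

ΔQ_A = 5707 − 2691 = 3016; ΔP_B = 39 − 54.9 = -15.9.
Midpoints: Q̄_A = 4199.0, P̄_B = 46.95.
ε = (ΔQ_A/Q̄_A)/(ΔP_B/P̄_B) = (3016/4199.0)/(-15.9/46.95) ≈ -2.12.
ε < 0: hot dogs and hot-dog buns are complements.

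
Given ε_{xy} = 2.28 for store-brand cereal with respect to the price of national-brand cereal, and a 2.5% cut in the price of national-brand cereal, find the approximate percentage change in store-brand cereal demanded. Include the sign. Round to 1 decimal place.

-5.7%

%ΔQ ≈ ε × %ΔP of national-brand cereal = 2.28 × (-2.5%) = -5.7%.
Demand for store-brand cereal falls by about 5.7%.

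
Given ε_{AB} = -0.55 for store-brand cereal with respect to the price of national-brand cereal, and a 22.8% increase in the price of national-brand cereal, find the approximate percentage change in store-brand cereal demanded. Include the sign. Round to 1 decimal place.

-12.5%

%ΔQ ≈ ε × %ΔP of national-brand cereal = -0.55 × (22.8%) = -12.5%.
Demand for store-brand cereal falls by about 12.5%.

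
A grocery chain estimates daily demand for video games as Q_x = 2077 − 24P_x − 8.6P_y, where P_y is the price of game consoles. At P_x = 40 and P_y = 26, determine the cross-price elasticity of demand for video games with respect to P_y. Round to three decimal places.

At P_x = 40 and P_y = 26: Q_x = 893.4.
∂Q_x/∂P_y = -8.6.
ε = (∂Q_x/∂P_y)(P_y/Q_x) = -8.6 × (26/893.4) ≈ -0.250.
Since ε < 0, video games and game consoles are complements.

-0.250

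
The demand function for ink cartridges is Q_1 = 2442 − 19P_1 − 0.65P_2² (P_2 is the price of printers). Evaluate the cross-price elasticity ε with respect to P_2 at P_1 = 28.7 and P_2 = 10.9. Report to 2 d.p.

At P_1 = 28.7 and P_2 = 10.9: Q_1 = 1819.474.
∂Q_1/∂P_2 = -1.3P_2 = -1.3(10.9) = -14.1700.
ε = (∂Q_1/∂P_2)(P_2/Q_1) = -14.1700 × (10.9/1819.474) ≈ -0.08.

-0.08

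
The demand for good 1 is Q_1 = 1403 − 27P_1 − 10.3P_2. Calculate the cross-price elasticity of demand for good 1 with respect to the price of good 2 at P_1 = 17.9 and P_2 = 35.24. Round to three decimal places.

At P_1 = 17.9 and P_2 = 35.24: Q_1 = 556.728.
∂Q_1/∂P_2 = -10.3.
ε = (∂Q_1/∂P_2)(P_2/Q_1) = -10.3 × (35.24/556.728) ≈ -0.652.

-0.652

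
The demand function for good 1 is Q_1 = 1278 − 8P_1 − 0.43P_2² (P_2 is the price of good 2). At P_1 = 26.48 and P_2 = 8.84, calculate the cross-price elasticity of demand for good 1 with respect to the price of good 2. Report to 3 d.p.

At P_1 = 26.48 and P_2 = 8.84: Q_1 = 1032.557.
∂Q_1/∂P_2 = -0.86P_2 = -0.86(8.84) = -7.6024.
ε = (∂Q_1/∂P_2)(P_2/Q_1) = -7.6024 × (8.84/1032.557) ≈ -0.065.

-0.065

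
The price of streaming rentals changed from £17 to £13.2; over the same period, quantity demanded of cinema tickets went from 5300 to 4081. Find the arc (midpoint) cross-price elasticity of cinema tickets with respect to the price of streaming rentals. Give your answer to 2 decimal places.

ΔQ_A = 4081 − 5300 = -1219; ΔP_B = 13.2 − 17 = -3.8.
Midpoints: Q̄_A = 4690.5, P̄_B = 15.10.
ε = (ΔQ_A/Q̄_A)/(ΔP_B/P̄_B) = (-1219/4690.5)/(-3.8/15.10) ≈ 1.03.
ε > 0: cinema tickets and streaming rentals are substitutes.

1.03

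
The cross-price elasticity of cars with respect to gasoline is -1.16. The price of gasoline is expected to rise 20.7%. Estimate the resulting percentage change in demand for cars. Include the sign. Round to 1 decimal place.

%ΔQ ≈ ε × %ΔP of gasoline = -1.16 × (20.7%) = -24.0%.

-24.0%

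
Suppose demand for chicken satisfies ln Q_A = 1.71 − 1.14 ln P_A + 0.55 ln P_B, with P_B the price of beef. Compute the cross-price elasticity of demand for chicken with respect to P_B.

0.55

In a log-linear (constant-elasticity) demand function, the coefficient on ln P_B is the cross-price elasticity.
ε = 0.55. Positive, so chicken and beef are substitutes.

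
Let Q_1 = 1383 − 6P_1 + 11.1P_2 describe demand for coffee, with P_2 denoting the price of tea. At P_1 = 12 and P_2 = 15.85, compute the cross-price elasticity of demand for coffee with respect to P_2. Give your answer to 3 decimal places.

0.118

At P_1 = 12 and P_2 = 15.85: Q_1 = 1486.935.
∂Q_1/∂P_2 = 11.1.
ε = (∂Q_1/∂P_2)(P_2/Q_1) = 11.1 × (15.85/1486.935) ≈ 0.118.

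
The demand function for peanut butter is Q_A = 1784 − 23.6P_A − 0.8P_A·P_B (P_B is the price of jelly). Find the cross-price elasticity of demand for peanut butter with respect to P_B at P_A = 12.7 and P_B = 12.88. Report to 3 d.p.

At P_A = 12.7 and P_B = 12.88: Q_A = 1353.419.
∂Q_A/∂P_B = -0.8P_A = -0.8(12.7) = -10.1600.
ε = (∂Q_A/∂P_B)(P_B/Q_A) = -10.1600 × (12.88/1353.419) ≈ -0.097.

-0.097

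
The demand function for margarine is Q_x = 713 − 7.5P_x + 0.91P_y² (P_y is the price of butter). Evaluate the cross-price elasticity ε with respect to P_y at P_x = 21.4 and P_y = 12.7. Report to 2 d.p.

0.42

At P_x = 21.4 and P_y = 12.7: Q_x = 699.274.
∂Q_x/∂P_y = 1.82P_y = 1.82(12.7) = 23.1140.
ε = (∂Q_x/∂P_y)(P_y/Q_x) = 23.1140 × (12.7/699.274) ≈ 0.42.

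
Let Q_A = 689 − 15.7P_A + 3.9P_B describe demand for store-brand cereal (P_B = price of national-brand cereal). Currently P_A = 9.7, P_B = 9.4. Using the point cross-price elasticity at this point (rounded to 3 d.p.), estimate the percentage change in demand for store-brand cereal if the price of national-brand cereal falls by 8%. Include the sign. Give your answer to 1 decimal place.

At P_A = 9.7, P_B = 9.4: Q_A = 573.37.
∂Q_A/∂P_B = 3.9.
ε = (∂Q_A/∂P_B)(P_B/Q_A) = 3.9000 × 9.4/573.37 ≈ 0.064.
%ΔQ_A ≈ ε × %ΔP_B = 0.064 × (-8%) = -0.5%.

-0.5%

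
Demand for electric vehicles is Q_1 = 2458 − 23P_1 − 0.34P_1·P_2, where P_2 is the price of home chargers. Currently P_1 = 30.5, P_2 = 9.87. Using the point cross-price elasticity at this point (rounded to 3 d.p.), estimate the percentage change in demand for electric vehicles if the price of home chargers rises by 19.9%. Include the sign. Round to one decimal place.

At P_1 = 30.5, P_2 = 9.87: Q_1 = 1654.148.
∂Q_1/∂P_2 = -0.34P_1 = -10.3700.
ε = (∂Q_1/∂P_2)(P_2/Q_1) = -10.3700 × 9.87/1654.148 ≈ -0.062.
%ΔQ_1 ≈ ε × %ΔP_2 = -0.062 × (19.9%) = -1.2%.

-1.2%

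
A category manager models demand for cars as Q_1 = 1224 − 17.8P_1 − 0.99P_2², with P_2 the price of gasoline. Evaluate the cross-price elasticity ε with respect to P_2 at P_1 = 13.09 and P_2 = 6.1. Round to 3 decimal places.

At P_1 = 13.09 and P_2 = 6.1: Q_1 = 954.160.
∂Q_1/∂P_2 = -1.98P_2 = -1.98(6.1) = -12.0780.
ε = (∂Q_1/∂P_2)(P_2/Q_1) = -12.0780 × (6.1/954.160) ≈ -0.077.
ε < 0: complements.

-0.077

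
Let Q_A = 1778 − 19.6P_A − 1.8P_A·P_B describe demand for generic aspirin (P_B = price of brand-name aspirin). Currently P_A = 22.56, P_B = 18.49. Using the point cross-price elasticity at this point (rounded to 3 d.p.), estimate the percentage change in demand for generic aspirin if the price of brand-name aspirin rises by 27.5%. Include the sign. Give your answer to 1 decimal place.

-35.3%

At P_A = 22.56, P_B = 18.49: Q_A = 584.982.
∂Q_A/∂P_B = -1.8P_A = -40.6080.
ε = (∂Q_A/∂P_B)(P_B/Q_A) = -40.6080 × 18.49/584.982 ≈ -1.284.
%ΔQ_A ≈ ε × %ΔP_B = -1.284 × (27.5%) = -35.3%.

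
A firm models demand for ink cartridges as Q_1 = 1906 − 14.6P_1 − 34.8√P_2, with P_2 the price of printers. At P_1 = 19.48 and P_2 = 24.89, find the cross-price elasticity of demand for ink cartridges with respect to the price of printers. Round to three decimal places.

-0.060

At P_1 = 19.48 and P_2 = 24.89: Q_1 = 1447.975.
∂Q_1/∂P_2 = -34.8/(2√P_2) = -34.8/(2√24.89) = -3.4877.
ε = (∂Q_1/∂P_2)(P_2/Q_1) = -3.4877 × (24.89/1447.975) ≈ -0.060.
ε < 0: complements.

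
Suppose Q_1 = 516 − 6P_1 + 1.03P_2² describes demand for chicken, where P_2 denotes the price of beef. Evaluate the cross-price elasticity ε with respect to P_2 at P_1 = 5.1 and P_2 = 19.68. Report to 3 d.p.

At P_1 = 5.1 and P_2 = 19.68: Q_1 = 884.321.
∂Q_1/∂P_2 = 2.06P_2 = 2.06(19.68) = 40.5408.
ε = (∂Q_1/∂P_2)(P_2/Q_1) = 40.5408 × (19.68/884.321) ≈ 0.902.
ε > 0: substitutes.

0.902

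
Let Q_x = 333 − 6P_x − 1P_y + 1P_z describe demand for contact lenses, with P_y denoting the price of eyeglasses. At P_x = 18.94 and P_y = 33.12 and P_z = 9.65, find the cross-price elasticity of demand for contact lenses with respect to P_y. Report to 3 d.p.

At P_x = 18.94 and P_y = 33.12 and P_z = 9.65: Q_x = 195.89.
∂Q_x/∂P_y = -1.
ε = (∂Q_x/∂P_y)(P_y/Q_x) = -1 × (33.12/195.89) ≈ -0.169.

-0.169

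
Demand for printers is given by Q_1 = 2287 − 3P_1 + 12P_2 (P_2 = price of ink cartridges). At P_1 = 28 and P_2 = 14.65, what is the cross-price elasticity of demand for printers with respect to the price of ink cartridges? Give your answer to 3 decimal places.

0.074

At P_1 = 28 and P_2 = 14.65: Q_1 = 2378.8.
∂Q_1/∂P_2 = 12.
ε = (∂Q_1/∂P_2)(P_2/Q_1) = 12 × (14.65/2378.8) ≈ 0.074.
Since ε > 0, printers and ink cartridges are substitutes.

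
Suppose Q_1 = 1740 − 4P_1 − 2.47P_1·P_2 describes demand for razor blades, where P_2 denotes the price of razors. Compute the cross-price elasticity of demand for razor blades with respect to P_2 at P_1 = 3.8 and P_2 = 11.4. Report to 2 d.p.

At P_1 = 3.8 and P_2 = 11.4: Q_1 = 1617.800.
∂Q_1/∂P_2 = -2.47P_1 = -2.47(3.8) = -9.3860.
ε = (∂Q_1/∂P_2)(P_2/Q_1) = -9.3860 × (11.4/1617.800) ≈ -0.07.
ε < 0: complements.

-0.07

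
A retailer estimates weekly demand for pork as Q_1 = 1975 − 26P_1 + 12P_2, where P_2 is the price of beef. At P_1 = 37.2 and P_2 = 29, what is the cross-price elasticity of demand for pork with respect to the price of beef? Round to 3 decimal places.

At P_1 = 37.2 and P_2 = 29: Q_1 = 1355.8.
∂Q_1/∂P_2 = 12.
ε = (∂Q_1/∂P_2)(P_2/Q_1) = 12 × (29/1355.8) ≈ 0.257.
Since ε > 0, pork and beef are substitutes.

0.257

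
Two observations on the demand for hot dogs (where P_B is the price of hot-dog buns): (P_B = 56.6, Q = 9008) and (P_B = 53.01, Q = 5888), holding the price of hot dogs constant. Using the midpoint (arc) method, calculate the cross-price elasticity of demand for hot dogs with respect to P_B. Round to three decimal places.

ΔQ_A = 5888 − 9008 = -3120; ΔP_B = 53.01 − 56.6 = -3.59.
Midpoints: Q̄_A = 7448.0, P̄_B = 54.80.
ε = (ΔQ_A/Q̄_A)/(ΔP_B/P̄_B) = (-3120/7448.0)/(-3.59/54.80) ≈ 6.395.
ε > 0: hot dogs and hot-dog buns are substitutes.

6.395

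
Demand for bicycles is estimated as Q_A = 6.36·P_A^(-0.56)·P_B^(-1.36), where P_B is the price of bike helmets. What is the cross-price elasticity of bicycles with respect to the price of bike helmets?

-1.36

In a log-linear (constant-elasticity) demand function, the coefficient on the exponent of P_B is the cross-price elasticity.
ε = -1.36. Negative, so bicycles and bike helmets are complements.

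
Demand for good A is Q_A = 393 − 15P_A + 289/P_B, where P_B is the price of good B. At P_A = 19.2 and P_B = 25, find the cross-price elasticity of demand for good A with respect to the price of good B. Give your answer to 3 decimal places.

-0.099

At P_A = 19.2 and P_B = 25: Q_A = 116.56.
∂Q_A/∂P_B = −289/P_B² = -0.4624.
ε = (∂Q_A/∂P_B)(P_B/Q_A) = -0.4624 × (25/116.56) ≈ -0.099.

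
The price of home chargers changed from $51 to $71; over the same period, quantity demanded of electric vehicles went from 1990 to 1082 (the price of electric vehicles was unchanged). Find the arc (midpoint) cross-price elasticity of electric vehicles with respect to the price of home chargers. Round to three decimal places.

ΔQ_A = 1082 − 1990 = -908; ΔP_B = 71 − 51 = 20.
Midpoints: Q̄_A = 1536.0, P̄_B = 61.00.
ε = (ΔQ_A/Q̄_A)/(ΔP_B/P̄_B) = (-908/1536.0)/(20/61.00) ≈ -1.803.
ε < 0: electric vehicles and home chargers are complements.

-1.803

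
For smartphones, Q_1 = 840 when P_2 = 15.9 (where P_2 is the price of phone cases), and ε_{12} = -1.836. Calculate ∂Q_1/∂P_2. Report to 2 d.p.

-97.00

ε = (∂Q_1/∂P_2)·(P_2/Q_1) ⇒ ∂Q_1/∂P_2 = ε·Q_1/P_2 = -1.836 × 840/15.9 ≈ -97.00.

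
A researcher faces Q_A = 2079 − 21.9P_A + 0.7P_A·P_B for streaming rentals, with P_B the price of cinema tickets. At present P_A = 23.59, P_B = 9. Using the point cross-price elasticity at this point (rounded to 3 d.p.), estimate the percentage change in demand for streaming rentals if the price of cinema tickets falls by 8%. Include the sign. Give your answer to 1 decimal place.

At P_A = 23.59, P_B = 9: Q_A = 1710.996.
∂Q_A/∂P_B = 0.7P_A = 16.5130.
ε = (∂Q_A/∂P_B)(P_B/Q_A) = 16.5130 × 9/1710.996 ≈ 0.087.
%ΔQ_A ≈ ε × %ΔP_B = 0.087 × (-8%) = -0.7%.

-0.7%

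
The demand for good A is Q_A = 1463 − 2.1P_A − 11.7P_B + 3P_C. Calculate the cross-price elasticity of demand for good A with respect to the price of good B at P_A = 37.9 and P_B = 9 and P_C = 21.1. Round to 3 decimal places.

At P_A = 37.9 and P_B = 9 and P_C = 21.1: Q_A = 1341.41.
∂Q_A/∂P_B = -11.7.
ε = (∂Q_A/∂P_B)(P_B/Q_A) = -11.7 × (9/1341.41) ≈ -0.078.
Since ε < 0, good A and good B are complements.

-0.078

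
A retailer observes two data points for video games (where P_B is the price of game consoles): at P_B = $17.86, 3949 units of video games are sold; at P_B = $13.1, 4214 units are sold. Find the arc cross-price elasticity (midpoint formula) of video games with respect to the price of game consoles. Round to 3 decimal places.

-0.211

ΔQ_A = 4214 − 3949 = 265; ΔP_B = 13.1 − 17.86 = -4.76.
Midpoints: Q̄_A = 4081.5, P̄_B = 15.48.
ε = (ΔQ_A/Q̄_A)/(ΔP_B/P̄_B) = (265/4081.5)/(-4.76/15.48) ≈ -0.211.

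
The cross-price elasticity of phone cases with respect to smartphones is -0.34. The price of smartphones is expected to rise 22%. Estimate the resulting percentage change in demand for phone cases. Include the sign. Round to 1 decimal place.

-7.5%

%ΔQ ≈ ε × %ΔP of smartphones = -0.34 × (22%) = -7.5%.
Demand for phone cases falls by about 7.5%.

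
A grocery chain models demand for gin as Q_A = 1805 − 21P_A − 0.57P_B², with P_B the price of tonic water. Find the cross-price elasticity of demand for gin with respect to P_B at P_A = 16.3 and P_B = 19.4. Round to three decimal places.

At P_A = 16.3 and P_B = 19.4: Q_A = 1248.175.
∂Q_A/∂P_B = -1.14P_B = -1.14(19.4) = -22.1160.
ε = (∂Q_A/∂P_B)(P_B/Q_A) = -22.1160 × (19.4/1248.175) ≈ -0.344.
ε < 0: complements.

-0.344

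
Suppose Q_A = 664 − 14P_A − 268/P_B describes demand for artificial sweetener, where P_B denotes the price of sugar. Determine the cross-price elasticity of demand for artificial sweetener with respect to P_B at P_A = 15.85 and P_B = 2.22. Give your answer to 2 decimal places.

At P_A = 15.85 and P_B = 2.22: Q_A = 321.379.
∂Q_A/∂P_B = 268/P_B² = 54.3787.
ε = (∂Q_A/∂P_B)(P_B/Q_A) = 54.3787 × (2.22/321.379) ≈ 0.38.
ε > 0: substitutes.

0.38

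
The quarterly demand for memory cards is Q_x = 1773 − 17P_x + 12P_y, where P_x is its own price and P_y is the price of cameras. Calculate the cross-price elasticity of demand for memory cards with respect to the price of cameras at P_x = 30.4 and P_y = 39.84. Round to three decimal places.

At P_x = 30.4 and P_y = 39.84: Q_x = 1734.28.
∂Q_x/∂P_y = 12.
ε = (∂Q_x/∂P_y)(P_y/Q_x) = 12 × (39.84/1734.28) ≈ 0.276.

0.276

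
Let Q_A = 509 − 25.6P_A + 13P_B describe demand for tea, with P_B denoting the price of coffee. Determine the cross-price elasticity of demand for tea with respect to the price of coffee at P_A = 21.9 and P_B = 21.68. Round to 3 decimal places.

At P_A = 21.9 and P_B = 21.68: Q_A = 230.2.
∂Q_A/∂P_B = 13.
ε = (∂Q_A/∂P_B)(P_B/Q_A) = 13 × (21.68/230.2) ≈ 1.224.
Since ε > 0, tea and coffee are substitutes.

1.224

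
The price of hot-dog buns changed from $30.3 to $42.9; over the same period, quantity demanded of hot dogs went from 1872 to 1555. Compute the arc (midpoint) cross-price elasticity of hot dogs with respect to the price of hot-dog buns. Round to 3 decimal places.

ΔQ_A = 1555 − 1872 = -317; ΔP_B = 42.9 − 30.3 = 12.6.
Midpoints: Q̄_A = 1713.5, P̄_B = 36.60.
ε = (ΔQ_A/Q̄_A)/(ΔP_B/P̄_B) = (-317/1713.5)/(12.6/36.60) ≈ -0.537.
ε < 0: hot dogs and hot-dog buns are complements.

-0.537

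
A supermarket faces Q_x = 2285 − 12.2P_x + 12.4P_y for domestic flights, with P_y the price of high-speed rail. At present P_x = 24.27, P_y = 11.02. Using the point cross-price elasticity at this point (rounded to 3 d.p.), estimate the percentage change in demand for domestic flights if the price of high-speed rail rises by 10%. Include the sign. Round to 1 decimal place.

0.6%

At P_x = 24.27, P_y = 11.02: Q_x = 2125.554.
∂Q_x/∂P_y = 12.4.
ε = (∂Q_x/∂P_y)(P_y/Q_x) = 12.4000 × 11.02/2125.554 ≈ 0.064.
%ΔQ_x ≈ ε × %ΔP_y = 0.064 × (10%) = 0.6%.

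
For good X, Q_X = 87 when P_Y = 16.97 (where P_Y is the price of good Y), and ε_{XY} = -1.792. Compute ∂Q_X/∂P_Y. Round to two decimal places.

ε = (∂Q_X/∂P_Y)·(P_Y/Q_X) ⇒ ∂Q_X/∂P_Y = ε·Q_X/P_Y = -1.792 × 87/16.97 ≈ -9.19.

-9.19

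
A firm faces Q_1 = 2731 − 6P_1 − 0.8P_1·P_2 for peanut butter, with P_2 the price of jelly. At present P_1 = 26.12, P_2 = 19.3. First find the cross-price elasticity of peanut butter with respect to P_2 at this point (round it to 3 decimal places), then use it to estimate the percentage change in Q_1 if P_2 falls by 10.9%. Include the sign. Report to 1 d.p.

At P_1 = 26.12, P_2 = 19.3: Q_1 = 2170.987.
∂Q_1/∂P_2 = -0.8P_1 = -20.8960.
ε = (∂Q_1/∂P_2)(P_2/Q_1) = -20.8960 × 19.3/2170.987 ≈ -0.186.
%ΔQ_1 ≈ ε × %ΔP_2 = -0.186 × (-10.9%) = 2.0%.

2.0%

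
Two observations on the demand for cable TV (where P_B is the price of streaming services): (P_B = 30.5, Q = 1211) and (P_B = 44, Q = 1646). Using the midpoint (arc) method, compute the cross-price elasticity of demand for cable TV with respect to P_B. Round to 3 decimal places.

ΔQ_A = 1646 − 1211 = 435; ΔP_B = 44 − 30.5 = 13.5.
Midpoints: Q̄_A = 1428.5, P̄_B = 37.25.
ε = (ΔQ_A/Q̄_A)/(ΔP_B/P̄_B) = (435/1428.5)/(13.5/37.25) ≈ 0.840.
ε > 0: cable TV and streaming services are substitutes.

0.840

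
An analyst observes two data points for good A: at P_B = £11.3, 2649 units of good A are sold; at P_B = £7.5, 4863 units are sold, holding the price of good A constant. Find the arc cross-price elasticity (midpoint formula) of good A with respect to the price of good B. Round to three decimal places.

-1.458

ΔQ_A = 4863 − 2649 = 2214; ΔP_B = 7.5 − 11.3 = -3.8.
Midpoints: Q̄_A = 3756.0, P̄_B = 9.40.
ε = (ΔQ_A/Q̄_A)/(ΔP_B/P̄_B) = (2214/3756.0)/(-3.8/9.40) ≈ -1.458.
ε < 0: good A and good B are complements.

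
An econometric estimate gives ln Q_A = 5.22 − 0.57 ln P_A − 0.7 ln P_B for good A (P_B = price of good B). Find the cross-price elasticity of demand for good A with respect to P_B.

-0.70

In a log-linear (constant-elasticity) demand function, the coefficient on ln P_B is the cross-price elasticity.
ε = -0.70. Negative, so good A and good B are complements.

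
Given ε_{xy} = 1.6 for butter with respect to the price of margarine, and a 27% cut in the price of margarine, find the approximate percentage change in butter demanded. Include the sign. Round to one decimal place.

-43.2%

%ΔQ ≈ ε × %ΔP of margarine = 1.6 × (-27%) = -43.2%.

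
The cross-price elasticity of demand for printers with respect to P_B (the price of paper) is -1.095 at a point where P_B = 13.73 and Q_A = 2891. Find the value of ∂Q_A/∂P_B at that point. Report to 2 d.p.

-230.56

ε = (∂Q_A/∂P_B)·(P_B/Q_A) ⇒ ∂Q_A/∂P_B = ε·Q_A/P_B = -1.095 × 2891/13.73 ≈ -230.56.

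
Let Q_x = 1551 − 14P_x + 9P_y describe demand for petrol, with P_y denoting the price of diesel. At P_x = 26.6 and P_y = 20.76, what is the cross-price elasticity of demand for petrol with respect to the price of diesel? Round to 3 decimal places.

0.137

At P_x = 26.6 and P_y = 20.76: Q_x = 1365.44.
∂Q_x/∂P_y = 9.
ε = (∂Q_x/∂P_y)(P_y/Q_x) = 9 × (20.76/1365.44) ≈ 0.137.
Since ε > 0, petrol and diesel are substitutes.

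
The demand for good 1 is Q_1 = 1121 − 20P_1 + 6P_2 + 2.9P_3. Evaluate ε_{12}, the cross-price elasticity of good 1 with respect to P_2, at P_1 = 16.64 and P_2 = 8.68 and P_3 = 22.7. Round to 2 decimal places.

0.06

At P_1 = 16.64 and P_2 = 8.68 and P_3 = 22.7: Q_1 = 906.11.
∂Q_1/∂P_2 = 6.
ε = (∂Q_1/∂P_2)(P_2/Q_1) = 6 × (8.68/906.11) ≈ 0.06.
Since ε > 0, good 1 and good 2 are substitutes.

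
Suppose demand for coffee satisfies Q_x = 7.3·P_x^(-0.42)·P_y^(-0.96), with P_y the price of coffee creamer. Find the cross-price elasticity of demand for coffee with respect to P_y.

In a log-linear (constant-elasticity) demand function, the coefficient on the exponent of P_y is the cross-price elasticity.
ε = -0.96. Negative, so coffee and coffee creamer are complements.

-0.96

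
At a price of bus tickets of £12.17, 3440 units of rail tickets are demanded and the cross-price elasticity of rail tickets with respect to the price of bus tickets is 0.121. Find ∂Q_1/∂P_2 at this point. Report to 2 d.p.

ε = (∂Q_1/∂P_2)·(P_2/Q_1) ⇒ ∂Q_1/∂P_2 = ε·Q_1/P_2 = 0.121 × 3440/12.17 ≈ 34.20.

34.20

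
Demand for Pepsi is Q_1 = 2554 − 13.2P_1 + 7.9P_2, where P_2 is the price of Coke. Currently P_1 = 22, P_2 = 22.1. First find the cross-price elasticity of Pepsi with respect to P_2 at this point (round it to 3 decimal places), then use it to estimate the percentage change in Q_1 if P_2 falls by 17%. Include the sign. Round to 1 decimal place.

At P_1 = 22, P_2 = 22.1: Q_1 = 2438.19.
∂Q_1/∂P_2 = 7.9.
ε = (∂Q_1/∂P_2)(P_2/Q_1) = 7.9000 × 22.1/2438.19 ≈ 0.072.
%ΔQ_1 ≈ ε × %ΔP_2 = 0.072 × (-17%) = -1.2%.

-1.2%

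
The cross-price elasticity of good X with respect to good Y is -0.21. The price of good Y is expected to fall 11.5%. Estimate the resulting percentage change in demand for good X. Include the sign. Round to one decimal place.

%ΔQ ≈ ε × %ΔP of good Y = -0.21 × (-11.5%) = 2.4%.
Demand for good X rises by about 2.4%.

2.4%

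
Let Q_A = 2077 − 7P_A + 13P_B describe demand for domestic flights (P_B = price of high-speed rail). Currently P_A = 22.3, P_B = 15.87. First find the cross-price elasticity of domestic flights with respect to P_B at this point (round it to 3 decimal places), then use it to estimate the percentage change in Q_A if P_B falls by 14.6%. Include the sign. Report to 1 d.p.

-1.4%

At P_A = 22.3, P_B = 15.87: Q_A = 2127.21.
∂Q_A/∂P_B = 13.
ε = (∂Q_A/∂P_B)(P_B/Q_A) = 13.0000 × 15.87/2127.21 ≈ 0.097.
%ΔQ_A ≈ ε × %ΔP_B = 0.097 × (-14.6%) = -1.4%.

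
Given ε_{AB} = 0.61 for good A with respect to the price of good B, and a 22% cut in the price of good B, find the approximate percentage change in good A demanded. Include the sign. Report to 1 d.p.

-13.4%

%ΔQ ≈ ε × %ΔP of good B = 0.61 × (-22%) = -13.4%.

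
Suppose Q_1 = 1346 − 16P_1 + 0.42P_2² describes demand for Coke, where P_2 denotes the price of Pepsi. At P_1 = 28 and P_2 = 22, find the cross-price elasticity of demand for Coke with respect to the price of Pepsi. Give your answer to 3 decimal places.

0.369

At P_1 = 28 and P_2 = 22: Q_1 = 1101.28.
∂Q_1/∂P_2 = 0.84P_2 = 0.84(22) = 18.4800.
ε = (∂Q_1/∂P_2)(P_2/Q_1) = 18.4800 × (22/1101.28) ≈ 0.369.
ε > 0: substitutes.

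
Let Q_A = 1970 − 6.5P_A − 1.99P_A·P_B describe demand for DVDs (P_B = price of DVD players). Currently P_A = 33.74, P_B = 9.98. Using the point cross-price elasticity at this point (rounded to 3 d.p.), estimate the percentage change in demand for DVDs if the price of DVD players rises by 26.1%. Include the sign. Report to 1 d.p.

-16.2%

At P_A = 33.74, P_B = 9.98: Q_A = 1080.607.
∂Q_A/∂P_B = -1.99P_A = -67.1426.
ε = (∂Q_A/∂P_B)(P_B/Q_A) = -67.1426 × 9.98/1080.607 ≈ -0.620.
%ΔQ_A ≈ ε × %ΔP_B = -0.620 × (26.1%) = -16.2%.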